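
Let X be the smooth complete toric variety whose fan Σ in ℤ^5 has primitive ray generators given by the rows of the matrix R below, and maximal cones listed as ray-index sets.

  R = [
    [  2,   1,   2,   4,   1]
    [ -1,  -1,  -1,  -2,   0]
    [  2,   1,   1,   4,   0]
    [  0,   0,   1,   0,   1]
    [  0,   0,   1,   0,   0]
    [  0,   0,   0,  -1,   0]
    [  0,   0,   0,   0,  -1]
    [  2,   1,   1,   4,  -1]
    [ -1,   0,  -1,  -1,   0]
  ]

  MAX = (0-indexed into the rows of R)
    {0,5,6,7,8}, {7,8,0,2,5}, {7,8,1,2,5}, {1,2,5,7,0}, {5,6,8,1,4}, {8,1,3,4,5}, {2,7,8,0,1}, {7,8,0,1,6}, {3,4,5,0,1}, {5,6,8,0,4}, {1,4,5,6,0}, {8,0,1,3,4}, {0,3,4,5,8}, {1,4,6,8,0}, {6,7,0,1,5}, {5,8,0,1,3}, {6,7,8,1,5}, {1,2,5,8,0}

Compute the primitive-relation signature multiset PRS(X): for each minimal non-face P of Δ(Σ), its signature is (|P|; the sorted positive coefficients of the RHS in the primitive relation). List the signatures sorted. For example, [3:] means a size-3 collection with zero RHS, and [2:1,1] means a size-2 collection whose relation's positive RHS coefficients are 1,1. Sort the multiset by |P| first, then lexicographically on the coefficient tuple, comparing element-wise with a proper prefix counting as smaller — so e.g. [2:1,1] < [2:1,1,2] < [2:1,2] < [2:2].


9 collections generate NE(X_Σ); each relation:

  P={2,3}:  v_{2} + v_{3} = v_{0} — sig = [2:1]
  P={2,6}:  v_{2} + v_{6} = v_{7} — sig = [2:1]
  P={3,6}:  v_{3} + v_{6} = v_{4} — sig = [2:1]
  P={2,4}:  v_{2} + v_{4} = v_{0} + v_{6} — sig = [2:1,1]
  P={3,7}:  v_{3} + v_{7} = v_{0} + v_{6} — sig = [2:1,1]
  P={4,7}:  v_{4} + v_{7} = v_{0} + 2·v_{6} — sig = [2:1,2]
  P={0,1,5,6,8}:  v_{0} + v_{1} + v_{5} + v_{6} + v_{8} = 0 — sig = [5:]
  P={0,1,4,5,8}:  v_{0} + v_{1} + v_{4} + v_{5} + v_{8} = v_{3} — sig = [5:1]
  P={0,1,5,7,8}:  v_{0} + v_{1} + v_{5} + v_{7} + v_{8} = v_{2} — sig = [5:1]

Signatures (|P|; sorted positive RHS coefficients), sorted:
    [2:1]
    [2:1]
    [2:1]
    [2:1,1]
    [2:1,1]
    [2:1,2]
    [5:]
    [5:1]
    [5:1]


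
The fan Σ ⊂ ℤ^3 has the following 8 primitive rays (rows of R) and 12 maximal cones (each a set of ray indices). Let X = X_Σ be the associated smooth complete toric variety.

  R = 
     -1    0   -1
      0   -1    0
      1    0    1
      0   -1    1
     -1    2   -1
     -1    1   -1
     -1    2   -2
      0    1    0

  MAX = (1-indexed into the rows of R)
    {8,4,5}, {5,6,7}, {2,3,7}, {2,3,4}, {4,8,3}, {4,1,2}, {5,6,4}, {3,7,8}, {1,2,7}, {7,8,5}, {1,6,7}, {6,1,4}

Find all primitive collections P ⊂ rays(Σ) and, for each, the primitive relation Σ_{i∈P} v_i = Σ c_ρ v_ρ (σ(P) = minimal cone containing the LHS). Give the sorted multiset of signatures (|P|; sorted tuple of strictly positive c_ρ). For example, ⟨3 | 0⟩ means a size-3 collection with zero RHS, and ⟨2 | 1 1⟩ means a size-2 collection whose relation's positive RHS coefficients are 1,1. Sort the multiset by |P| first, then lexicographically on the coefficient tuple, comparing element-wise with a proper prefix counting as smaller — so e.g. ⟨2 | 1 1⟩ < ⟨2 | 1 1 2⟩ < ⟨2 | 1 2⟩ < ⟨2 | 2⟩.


Minimal non-faces — 10 found among 8 rays, 12 max cones:

  P={1,3}:  v_{1} + v_{3} = 0  ⟹  sig = ⟨2 | 0⟩
  P={2,8}:  v_{2} + v_{8} = 0  ⟹  sig = ⟨2 | 0⟩
  P={1,8}:  v_{1} + v_{8} = v_{6}  ⟹  sig = ⟨2 | 1⟩
  P={2,5}:  v_{2} + v_{5} = v_{6}  ⟹  sig = ⟨2 | 1⟩
  P={2,6}:  v_{2} + v_{6} = v_{1}  ⟹  sig = ⟨2 | 1⟩
  P={3,6}:  v_{3} + v_{6} = v_{8}  ⟹  sig = ⟨2 | 1⟩
  P={4,7}:  v_{4} + v_{7} = v_{6}  ⟹  sig = ⟨2 | 1⟩
  P={6,8}:  v_{6} + v_{8} = v_{5}  ⟹  sig = ⟨2 | 1⟩
  P={1,5}:  v_{1} + v_{5} = 2·v_{6}  ⟹  sig = ⟨2 | 2⟩
  P={3,5}:  v_{3} + v_{5} = 2·v_{8}  ⟹  sig = ⟨2 | 2⟩

Hence PRS(X_Σ) =
[⟨2 | 0⟩, ⟨2 | 0⟩, ⟨2 | 1⟩, ⟨2 | 1⟩, ⟨2 | 1⟩, ⟨2 | 1⟩, ⟨2 | 1⟩, ⟨2 | 1⟩, ⟨2 | 2⟩, ⟨2 | 2⟩]


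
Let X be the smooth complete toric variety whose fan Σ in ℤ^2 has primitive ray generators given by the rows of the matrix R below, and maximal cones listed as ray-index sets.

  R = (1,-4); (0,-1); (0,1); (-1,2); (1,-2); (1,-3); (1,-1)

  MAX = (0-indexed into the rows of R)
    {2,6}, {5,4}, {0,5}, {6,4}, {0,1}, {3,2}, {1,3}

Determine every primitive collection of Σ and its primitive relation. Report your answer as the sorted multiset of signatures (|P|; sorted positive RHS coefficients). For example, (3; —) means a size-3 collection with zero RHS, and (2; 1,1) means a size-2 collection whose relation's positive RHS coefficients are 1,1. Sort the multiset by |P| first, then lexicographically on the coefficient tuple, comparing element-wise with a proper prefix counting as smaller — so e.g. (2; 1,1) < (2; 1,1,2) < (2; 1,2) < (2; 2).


Σ has 14 primitive collections:

  P={1,2}:  v_{1} + v_{2} = 0 — sig = (2; —)
  P={3,4}:  v_{3} + v_{4} = 0 — sig = (2; —)
  P={0,2}:  v_{0} + v_{2} = v_{5} — sig = (2; 1)
  P={1,4}:  v_{1} + v_{4} = v_{5} — sig = (2; 1)
  P={1,5}:  v_{1} + v_{5} = v_{0} — sig = (2; 1)
  P={1,6}:  v_{1} + v_{6} = v_{4} — sig = (2; 1)
  P={2,4}:  v_{2} + v_{4} = v_{6} — sig = (2; 1)
  P={2,5}:  v_{2} + v_{5} = v_{4} — sig = (2; 1)
  P={3,5}:  v_{3} + v_{5} = v_{1} — sig = (2; 1)
  P={3,6}:  v_{3} + v_{6} = v_{2} — sig = (2; 1)
  P={0,6}:  v_{0} + v_{6} = v_{4} + v_{5} — sig = (2; 1,1)
  P={0,3}:  v_{0} + v_{3} = 2·v_{1} — sig = (2; 2)
  P={0,4}:  v_{0} + v_{4} = 2·v_{5} — sig = (2; 2)
  P={5,6}:  v_{5} + v_{6} = 2·v_{4} — sig = (2; 2)

Signatures (|P|; sorted positive RHS coefficients), sorted:
    |P|=2: 14 collections, coeffs (), (), (1), (1), (1), (1), (1), (1), (1), (1), (1,1), (2), (2), (2)


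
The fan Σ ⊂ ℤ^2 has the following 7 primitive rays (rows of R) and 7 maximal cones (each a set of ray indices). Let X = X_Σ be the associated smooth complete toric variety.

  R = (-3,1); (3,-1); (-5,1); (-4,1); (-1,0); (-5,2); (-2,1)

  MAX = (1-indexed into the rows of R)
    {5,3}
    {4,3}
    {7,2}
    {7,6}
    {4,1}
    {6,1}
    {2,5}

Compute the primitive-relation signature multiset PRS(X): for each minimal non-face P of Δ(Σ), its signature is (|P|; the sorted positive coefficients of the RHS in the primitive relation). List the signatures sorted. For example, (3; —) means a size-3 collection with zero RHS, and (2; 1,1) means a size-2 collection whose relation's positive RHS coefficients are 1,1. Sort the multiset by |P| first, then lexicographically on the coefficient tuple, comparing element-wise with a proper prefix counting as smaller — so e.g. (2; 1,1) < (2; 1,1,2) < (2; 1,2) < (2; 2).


Σ has 14 primitive collections:

  P = {1,2}:  v_{1} + v_{2} = 0  ⇒ sig = (2; —)
  P = {1,5}:  v_{1} + v_{5} = v_{4}  ⇒ sig = (2; 1)
  P = {1,7}:  v_{1} + v_{7} = v_{6}  ⇒ sig = (2; 1)
  P = {2,4}:  v_{2} + v_{4} = v_{5}  ⇒ sig = (2; 1)
  P = {2,6}:  v_{2} + v_{6} = v_{7}  ⇒ sig = (2; 1)
  P = {4,5}:  v_{4} + v_{5} = v_{3}  ⇒ sig = (2; 1)
  P = {5,7}:  v_{5} + v_{7} = v_{1}  ⇒ sig = (2; 1)
  P = {3,7}:  v_{3} + v_{7} = v_{1} + v_{4}  ⇒ sig = (2; 1,1)
  P = {3,6}:  v_{3} + v_{6} = 2·v_{1} + v_{4}  ⇒ sig = (2; 1,2)
  P = {1,3}:  v_{1} + v_{3} = 2·v_{4}  ⇒ sig = (2; 2)
  P = {2,3}:  v_{2} + v_{3} = 2·v_{5}  ⇒ sig = (2; 2)
  P = {4,7}:  v_{4} + v_{7} = 2·v_{1}  ⇒ sig = (2; 2)
  P = {5,6}:  v_{5} + v_{6} = 2·v_{1}  ⇒ sig = (2; 2)
  P = {4,6}:  v_{4} + v_{6} = 3·v_{1}  ⇒ sig = (2; 3)

Hence PRS(X_Σ) =
    |P|=2: 14 collections, coeffs (), (1), (1), (1), (1), (1), (1), (1,1), (1,2), (2), (2), (2), (2), (3)


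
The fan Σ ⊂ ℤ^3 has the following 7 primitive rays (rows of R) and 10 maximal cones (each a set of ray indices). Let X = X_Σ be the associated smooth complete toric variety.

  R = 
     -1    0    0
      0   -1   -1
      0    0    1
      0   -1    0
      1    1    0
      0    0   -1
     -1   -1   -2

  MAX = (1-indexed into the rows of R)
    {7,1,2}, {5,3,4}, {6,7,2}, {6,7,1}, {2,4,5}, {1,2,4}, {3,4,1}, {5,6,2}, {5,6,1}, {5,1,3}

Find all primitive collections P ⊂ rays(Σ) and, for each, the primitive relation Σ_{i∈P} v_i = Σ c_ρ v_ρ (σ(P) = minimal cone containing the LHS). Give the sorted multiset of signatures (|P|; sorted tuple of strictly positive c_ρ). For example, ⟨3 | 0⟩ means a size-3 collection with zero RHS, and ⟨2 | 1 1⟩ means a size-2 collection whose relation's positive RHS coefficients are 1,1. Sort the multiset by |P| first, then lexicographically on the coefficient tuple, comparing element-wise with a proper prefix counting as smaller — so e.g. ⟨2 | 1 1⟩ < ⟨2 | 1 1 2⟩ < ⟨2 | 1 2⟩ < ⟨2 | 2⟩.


9 collections generate NE(X_Σ); each relation:

  • {3,6}:  v_{3} + v_{6} = 0  so sig = ⟨2 | 0⟩
  • {2,3}:  v_{2} + v_{3} = v_{4}  so sig = ⟨2 | 1⟩
  • {4,6}:  v_{4} + v_{6} = v_{2}  so sig = ⟨2 | 1⟩
  • {3,7}:  v_{3} + v_{7} = v_{1} + v_{2}  so sig = ⟨2 | 1 1⟩
  • {4,7}:  v_{4} + v_{7} = v_{1} + 2·v_{2}  so sig = ⟨2 | 1 2⟩
  • {5,7}:  v_{5} + v_{7} = 2·v_{6}  so sig = ⟨2 | 2⟩
  • {1,4,5}:  v_{1} + v_{4} + v_{5} = 0  so sig = ⟨3 | 0⟩
  • {1,2,5}:  v_{1} + v_{2} + v_{5} = v_{6}  so sig = ⟨3 | 1⟩
  • {1,2,6}:  v_{1} + v_{2} + v_{6} = v_{7}  so sig = ⟨3 | 1⟩

Signatures (|P|; sorted positive RHS coefficients), sorted:
{ ⟨2 | 0⟩,  ⟨2 | 1⟩ ×2,  ⟨2 | 1 1⟩,  ⟨2 | 1 2⟩,  ⟨2 | 2⟩,  ⟨3 | 0⟩,  ⟨3 | 1⟩ ×2 }


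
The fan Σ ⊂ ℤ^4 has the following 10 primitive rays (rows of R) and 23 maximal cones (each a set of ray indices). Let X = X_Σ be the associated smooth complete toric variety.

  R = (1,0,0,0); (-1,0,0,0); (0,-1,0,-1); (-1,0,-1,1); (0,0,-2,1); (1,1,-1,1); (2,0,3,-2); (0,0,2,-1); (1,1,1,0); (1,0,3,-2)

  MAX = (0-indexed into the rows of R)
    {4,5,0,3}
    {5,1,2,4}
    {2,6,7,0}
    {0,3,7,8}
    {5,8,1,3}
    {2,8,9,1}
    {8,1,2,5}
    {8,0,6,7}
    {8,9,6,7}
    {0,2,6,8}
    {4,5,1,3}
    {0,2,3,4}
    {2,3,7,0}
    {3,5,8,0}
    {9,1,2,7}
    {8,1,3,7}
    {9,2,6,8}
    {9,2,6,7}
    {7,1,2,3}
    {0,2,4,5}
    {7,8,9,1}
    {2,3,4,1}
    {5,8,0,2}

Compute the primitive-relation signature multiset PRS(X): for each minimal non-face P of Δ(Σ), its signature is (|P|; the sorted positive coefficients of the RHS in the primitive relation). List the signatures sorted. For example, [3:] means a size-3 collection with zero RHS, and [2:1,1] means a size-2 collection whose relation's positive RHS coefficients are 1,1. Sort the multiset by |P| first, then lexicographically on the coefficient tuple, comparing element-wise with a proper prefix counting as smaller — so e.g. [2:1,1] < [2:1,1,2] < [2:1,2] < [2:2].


Minimal non-faces — 15 found among 10 rays, 23 max cones:

  P = {0,1}:  v_{0} + v_{1} = 0 — sig = [2:]
  P = {4,7}:  v_{4} + v_{7} = 0 — sig = [2:]
  P = {0,9}:  v_{0} + v_{9} = v_{6} — sig = [2:1]
  P = {1,6}:  v_{1} + v_{6} = v_{9} — sig = [2:1]
  P = {3,9}:  v_{3} + v_{9} = v_{7} — sig = [2:1]
  P = {4,8}:  v_{4} + v_{8} = v_{5} — sig = [2:1]
  P = {5,7}:  v_{5} + v_{7} = v_{8} — sig = [2:1]
  P = {3,6}:  v_{3} + v_{6} = v_{0} + v_{7} — sig = [2:1,1]
  P = {4,9}:  v_{4} + v_{9} = v_{2} + v_{8} — sig = [2:1,1]
  P = {4,6}:  v_{4} + v_{6} = v_{0} + v_{2} + v_{8} — sig = [2:1,1,1]
  P = {5,6}:  v_{5} + v_{6} = v_{0} + v_{2} + 2·v_{8} — sig = [2:1,1,2]
  P = {5,9}:  v_{5} + v_{9} = v_{2} + 2·v_{8} — sig = [2:1,2]
  P = {2,3,8}:  v_{2} + v_{3} + v_{8} = 0 — sig = [3:]
  P = {2,3,5}:  v_{2} + v_{3} + v_{5} = v_{4} — sig = [3:1]
  P = {2,7,8}:  v_{2} + v_{7} + v_{8} = v_{9} — sig = [3:1]

Signatures (|P|; sorted positive RHS coefficients), sorted:
{ [2:] ×2,  [2:1] ×5,  [2:1,1] ×2,  [2:1,1,1],  [2:1,1,2],  [2:1,2],  [3:],  [3:1] ×2 }


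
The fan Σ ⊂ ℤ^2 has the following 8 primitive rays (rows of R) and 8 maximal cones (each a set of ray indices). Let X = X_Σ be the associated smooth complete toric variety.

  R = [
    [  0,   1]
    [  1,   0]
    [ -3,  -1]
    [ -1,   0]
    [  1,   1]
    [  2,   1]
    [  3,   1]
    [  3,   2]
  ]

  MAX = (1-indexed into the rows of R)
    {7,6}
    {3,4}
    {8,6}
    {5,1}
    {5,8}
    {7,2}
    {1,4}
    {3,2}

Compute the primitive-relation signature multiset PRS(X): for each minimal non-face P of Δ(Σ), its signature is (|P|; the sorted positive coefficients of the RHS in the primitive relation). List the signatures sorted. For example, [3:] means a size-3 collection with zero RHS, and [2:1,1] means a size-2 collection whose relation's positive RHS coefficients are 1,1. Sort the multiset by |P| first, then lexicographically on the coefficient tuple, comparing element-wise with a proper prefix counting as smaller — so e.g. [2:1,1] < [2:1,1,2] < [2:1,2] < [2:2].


Σ has 20 primitive collections:

  • {2,4}:  v_{2} + v_{4} = 0  →  sig = [2:]
  • {3,7}:  v_{3} + v_{7} = 0  →  sig = [2:]
  • {1,2}:  v_{1} + v_{2} = v_{5}  →  sig = [2:1]
  • {1,7}:  v_{1} + v_{7} = v_{8}  →  sig = [2:1]
  • {2,5}:  v_{2} + v_{5} = v_{6}  →  sig = [2:1]
  • {2,6}:  v_{2} + v_{6} = v_{7}  →  sig = [2:1]
  • {3,6}:  v_{3} + v_{6} = v_{4}  →  sig = [2:1]
  • {3,8}:  v_{3} + v_{8} = v_{1}  →  sig = [2:1]
  • {4,5}:  v_{4} + v_{5} = v_{1}  →  sig = [2:1]
  • {4,6}:  v_{4} + v_{6} = v_{5}  →  sig = [2:1]
  • {4,7}:  v_{4} + v_{7} = v_{6}  →  sig = [2:1]
  • {5,6}:  v_{5} + v_{6} = v_{8}  →  sig = [2:1]
  • {1,6}:  v_{1} + v_{6} = 2·v_{5}  →  sig = [2:2]
  • {2,8}:  v_{2} + v_{8} = 2·v_{6}  →  sig = [2:2]
  • {3,5}:  v_{3} + v_{5} = 2·v_{4}  →  sig = [2:2]
  • {4,8}:  v_{4} + v_{8} = 2·v_{5}  →  sig = [2:2]
  • {5,7}:  v_{5} + v_{7} = 2·v_{6}  →  sig = [2:2]
  • {1,3}:  v_{1} + v_{3} = 3·v_{4}  →  sig = [2:3]
  • {1,8}:  v_{1} + v_{8} = 3·v_{5}  →  sig = [2:3]
  • {7,8}:  v_{7} + v_{8} = 3·v_{6}  →  sig = [2:3]

Hence PRS(X_Σ) =
[[2:], [2:], [2:1], [2:1], [2:1], [2:1], [2:1], [2:1], [2:1], [2:1], [2:1], [2:1], [2:2], [2:2], [2:2], [2:2], [2:2], [2:3], [2:3], [2:3]]


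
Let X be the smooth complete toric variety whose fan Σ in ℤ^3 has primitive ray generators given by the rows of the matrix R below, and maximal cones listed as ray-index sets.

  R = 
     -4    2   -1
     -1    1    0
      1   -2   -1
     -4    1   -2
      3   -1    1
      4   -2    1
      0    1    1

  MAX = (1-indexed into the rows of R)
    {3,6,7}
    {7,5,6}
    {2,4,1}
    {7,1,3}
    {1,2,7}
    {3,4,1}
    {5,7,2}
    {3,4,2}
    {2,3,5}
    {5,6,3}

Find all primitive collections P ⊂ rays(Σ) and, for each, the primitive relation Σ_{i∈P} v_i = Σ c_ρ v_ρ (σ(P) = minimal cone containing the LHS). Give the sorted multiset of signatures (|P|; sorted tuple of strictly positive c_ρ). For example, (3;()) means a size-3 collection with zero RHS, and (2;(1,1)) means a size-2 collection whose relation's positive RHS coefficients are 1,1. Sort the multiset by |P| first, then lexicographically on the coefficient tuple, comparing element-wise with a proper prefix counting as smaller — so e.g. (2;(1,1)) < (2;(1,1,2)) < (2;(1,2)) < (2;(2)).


Minimal non-faces — 9 found among 7 rays, 10 max cones:

  • {1,6}:  v_{1} + v_{6} = 0  →  sig = (2;())
  • {1,5}:  v_{1} + v_{5} = v_{2}  →  sig = (2;(1))
  • {2,6}:  v_{2} + v_{6} = v_{5}  →  sig = (2;(1))
  • {4,7}:  v_{4} + v_{7} = v_{1}  →  sig = (2;(1))
  • {4,6}:  v_{4} + v_{6} = v_{2} + v_{3}  →  sig = (2;(1,1))
  • {4,5}:  v_{4} + v_{5} = 2·v_{2} + v_{3}  →  sig = (2;(1,2))
  • {2,3,7}:  v_{2} + v_{3} + v_{7} = 0  →  sig = (3;())
  • {1,2,3}:  v_{1} + v_{2} + v_{3} = v_{4}  →  sig = (3;(1))
  • {3,5,7}:  v_{3} + v_{5} + v_{7} = v_{6}  →  sig = (3;(1))

Sorted signature multiset PRS(X):
    |P|=2: 6 collections, coeffs (), (1), (1), (1), (1,1), (1,2)
    |P|=3: 3 collections, coeffs (), (1), (1)


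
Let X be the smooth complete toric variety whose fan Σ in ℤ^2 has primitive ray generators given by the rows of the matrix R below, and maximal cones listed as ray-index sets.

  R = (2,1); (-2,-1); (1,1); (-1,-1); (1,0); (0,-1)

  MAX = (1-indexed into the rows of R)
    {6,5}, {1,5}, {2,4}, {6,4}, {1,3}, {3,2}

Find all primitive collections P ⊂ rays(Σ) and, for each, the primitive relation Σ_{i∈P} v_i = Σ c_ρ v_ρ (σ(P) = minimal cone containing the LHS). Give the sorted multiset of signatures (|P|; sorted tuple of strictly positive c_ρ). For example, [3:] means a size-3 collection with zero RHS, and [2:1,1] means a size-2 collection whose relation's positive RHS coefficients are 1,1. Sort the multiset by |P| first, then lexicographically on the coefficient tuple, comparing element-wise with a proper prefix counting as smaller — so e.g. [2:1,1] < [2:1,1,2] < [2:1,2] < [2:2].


|primitive collections| = 9. Relations:

  P={1,2}:  v_{1} + v_{2} = 0  ⟹  sig = [2:]
  P={3,4}:  v_{3} + v_{4} = 0  ⟹  sig = [2:]
  P={1,4}:  v_{1} + v_{4} = v_{5}  ⟹  sig = [2:1]
  P={2,5}:  v_{2} + v_{5} = v_{4}  ⟹  sig = [2:1]
  P={3,5}:  v_{3} + v_{5} = v_{1}  ⟹  sig = [2:1]
  P={3,6}:  v_{3} + v_{6} = v_{5}  ⟹  sig = [2:1]
  P={4,5}:  v_{4} + v_{5} = v_{6}  ⟹  sig = [2:1]
  P={1,6}:  v_{1} + v_{6} = 2·v_{5}  ⟹  sig = [2:2]
  P={2,6}:  v_{2} + v_{6} = 2·v_{4}  ⟹  sig = [2:2]

Signatures (|P|; sorted positive RHS coefficients), sorted:
[[2:], [2:], [2:1], [2:1], [2:1], [2:1], [2:1], [2:2], [2:2]]


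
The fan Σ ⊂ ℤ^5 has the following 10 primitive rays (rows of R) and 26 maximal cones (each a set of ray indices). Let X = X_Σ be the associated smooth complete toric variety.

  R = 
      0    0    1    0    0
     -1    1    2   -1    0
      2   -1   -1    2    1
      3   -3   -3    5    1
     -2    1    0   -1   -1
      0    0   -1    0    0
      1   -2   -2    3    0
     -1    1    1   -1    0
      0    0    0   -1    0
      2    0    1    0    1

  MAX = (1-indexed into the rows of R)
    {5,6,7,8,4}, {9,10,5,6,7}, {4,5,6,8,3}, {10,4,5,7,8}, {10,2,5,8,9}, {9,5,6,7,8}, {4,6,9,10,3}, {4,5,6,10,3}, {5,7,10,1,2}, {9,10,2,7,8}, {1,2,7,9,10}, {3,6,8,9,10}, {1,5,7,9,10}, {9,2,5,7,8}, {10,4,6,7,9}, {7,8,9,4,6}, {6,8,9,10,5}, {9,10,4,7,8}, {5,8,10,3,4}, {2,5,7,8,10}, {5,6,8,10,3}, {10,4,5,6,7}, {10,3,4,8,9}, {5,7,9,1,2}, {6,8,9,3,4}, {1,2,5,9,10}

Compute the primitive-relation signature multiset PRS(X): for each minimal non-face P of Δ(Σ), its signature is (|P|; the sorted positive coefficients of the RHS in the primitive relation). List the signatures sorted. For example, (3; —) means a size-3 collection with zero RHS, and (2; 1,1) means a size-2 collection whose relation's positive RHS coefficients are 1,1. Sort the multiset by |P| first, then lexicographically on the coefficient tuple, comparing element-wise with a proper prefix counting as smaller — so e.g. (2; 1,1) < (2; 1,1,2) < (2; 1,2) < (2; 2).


14 collections generate NE(X_Σ); each relation:

  P={1,6}:  v_{1} + v_{6} = 0  ⇒ sig = (2; —)
  P={1,8}:  v_{1} + v_{8} = v_{2}  ⇒ sig = (2; 1)
  P={2,6}:  v_{2} + v_{6} = v_{8}  ⇒ sig = (2; 1)
  P={3,7}:  v_{3} + v_{7} = v_{4}  ⇒ sig = (2; 1)
  P={1,3}:  v_{1} + v_{3} = v_{7} + v_{8} + v_{10}  ⇒ sig = (2; 1,1,1)
  P={1,4}:  v_{1} + v_{4} = 2·v_{7} + v_{8} + v_{10}  ⇒ sig = (2; 1,1,2)
  P={2,3}:  v_{2} + v_{3} = v_{7} + 2·v_{8} + v_{10}  ⇒ sig = (2; 1,1,2)
  P={2,4}:  v_{2} + v_{4} = 2·v_{7} + 2·v_{8} + v_{10}  ⇒ sig = (2; 1,2,2)
  P={3,5,9}:  v_{3} + v_{5} + v_{9} = v_{6}  ⇒ sig = (3; 1)
  P={4,5,9}:  v_{4} + v_{5} + v_{9} = v_{6} + v_{7}  ⇒ sig = (3; 1,1)
  P={6,7,8,10}:  v_{6} + v_{7} + v_{8} + v_{10} = v_{3}  ⇒ sig = (4; 1)
  P={4,6,8,10}:  v_{4} + v_{6} + v_{8} + v_{10} = 2·v_{3}  ⇒ sig = (4; 2)
  P={5,7,8,9,10}:  v_{5} + v_{7} + v_{8} + v_{9} + v_{10} = 0  ⇒ sig = (5; —)
  P={2,5,7,9,10}:  v_{2} + v_{5} + v_{7} + v_{9} + v_{10} = v_{1}  ⇒ sig = (5; 1)

Signatures (|P|; sorted positive RHS coefficients), sorted:
    |P|=2: 8 collections, coeffs (), (1), (1), (1), (1,1,1), (1,1,2), (1,1,2), (1,2,2)
    |P|=3: 2 collections, coeffs (1), (1,1)
    |P|=4: 2 collections, coeffs (1), (2)
    |P|=5: 2 collections, coeffs (), (1)


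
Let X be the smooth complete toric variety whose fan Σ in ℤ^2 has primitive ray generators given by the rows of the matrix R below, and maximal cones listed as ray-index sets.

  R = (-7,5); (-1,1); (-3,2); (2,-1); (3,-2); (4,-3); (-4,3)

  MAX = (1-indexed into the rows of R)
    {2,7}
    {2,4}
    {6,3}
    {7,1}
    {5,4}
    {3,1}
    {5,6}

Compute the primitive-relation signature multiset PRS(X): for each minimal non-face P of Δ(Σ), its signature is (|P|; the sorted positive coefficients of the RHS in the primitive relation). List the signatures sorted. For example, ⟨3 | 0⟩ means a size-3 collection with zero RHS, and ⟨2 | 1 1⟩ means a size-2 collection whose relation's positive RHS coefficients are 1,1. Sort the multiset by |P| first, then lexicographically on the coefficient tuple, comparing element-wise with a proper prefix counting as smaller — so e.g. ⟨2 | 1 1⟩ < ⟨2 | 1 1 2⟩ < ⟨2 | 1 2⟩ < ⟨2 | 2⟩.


Primitive collections (14):

  P={3,5}:  v_{3} + v_{5} = 0  ⟹  sig = ⟨2 | 0⟩
  P={6,7}:  v_{6} + v_{7} = 0  ⟹  sig = ⟨2 | 0⟩
  P={1,5}:  v_{1} + v_{5} = v_{7}  ⟹  sig = ⟨2 | 1⟩
  P={1,6}:  v_{1} + v_{6} = v_{3}  ⟹  sig = ⟨2 | 1⟩
  P={2,3}:  v_{2} + v_{3} = v_{7}  ⟹  sig = ⟨2 | 1⟩
  P={2,5}:  v_{2} + v_{5} = v_{4}  ⟹  sig = ⟨2 | 1⟩
  P={2,6}:  v_{2} + v_{6} = v_{5}  ⟹  sig = ⟨2 | 1⟩
  P={3,4}:  v_{3} + v_{4} = v_{2}  ⟹  sig = ⟨2 | 1⟩
  P={3,7}:  v_{3} + v_{7} = v_{1}  ⟹  sig = ⟨2 | 1⟩
  P={5,7}:  v_{5} + v_{7} = v_{2}  ⟹  sig = ⟨2 | 1⟩
  P={1,4}:  v_{1} + v_{4} = v_{2} + v_{7}  ⟹  sig = ⟨2 | 1 1⟩
  P={1,2}:  v_{1} + v_{2} = 2·v_{7}  ⟹  sig = ⟨2 | 2⟩
  P={4,6}:  v_{4} + v_{6} = 2·v_{5}  ⟹  sig = ⟨2 | 2⟩
  P={4,7}:  v_{4} + v_{7} = 2·v_{2}  ⟹  sig = ⟨2 | 2⟩

Signatures (|P|; sorted positive RHS coefficients), sorted:
    |P|=2: 14 collections, coeffs (), (), (1), (1), (1), (1), (1), (1), (1), (1), (1,1), (2), (2), (2)


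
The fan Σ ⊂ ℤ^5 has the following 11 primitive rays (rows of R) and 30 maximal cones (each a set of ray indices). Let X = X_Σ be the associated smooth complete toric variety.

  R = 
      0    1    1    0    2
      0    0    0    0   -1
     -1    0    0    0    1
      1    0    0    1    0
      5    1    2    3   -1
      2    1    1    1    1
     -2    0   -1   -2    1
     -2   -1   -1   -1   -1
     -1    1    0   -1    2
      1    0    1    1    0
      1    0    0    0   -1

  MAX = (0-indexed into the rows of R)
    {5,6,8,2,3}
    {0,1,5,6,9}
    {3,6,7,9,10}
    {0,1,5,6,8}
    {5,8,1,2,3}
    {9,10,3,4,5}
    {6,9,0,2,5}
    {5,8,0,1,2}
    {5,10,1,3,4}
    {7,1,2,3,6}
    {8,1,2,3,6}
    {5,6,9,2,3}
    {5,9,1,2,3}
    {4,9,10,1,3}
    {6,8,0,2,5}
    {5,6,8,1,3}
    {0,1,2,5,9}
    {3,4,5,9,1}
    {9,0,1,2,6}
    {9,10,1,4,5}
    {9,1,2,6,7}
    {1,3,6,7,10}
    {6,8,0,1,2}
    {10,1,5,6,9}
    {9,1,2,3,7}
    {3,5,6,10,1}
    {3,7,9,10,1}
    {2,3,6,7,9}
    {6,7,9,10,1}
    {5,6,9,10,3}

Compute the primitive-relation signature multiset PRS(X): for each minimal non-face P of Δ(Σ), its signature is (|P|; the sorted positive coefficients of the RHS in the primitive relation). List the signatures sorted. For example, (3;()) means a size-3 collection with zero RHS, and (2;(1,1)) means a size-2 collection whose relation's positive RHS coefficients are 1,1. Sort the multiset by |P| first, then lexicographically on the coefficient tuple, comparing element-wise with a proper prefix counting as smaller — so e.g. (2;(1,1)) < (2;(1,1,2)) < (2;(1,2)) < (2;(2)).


Primitive collections (16):

  {2,10}:  v_{2} + v_{10} = 0  ⇒ sig = (2;())
  {5,7}:  v_{5} + v_{7} = 0  ⇒ sig = (2;())
  {8,9}:  v_{8} + v_{9} = v_{0}  ⇒ sig = (2;(1))
  {0,3}:  v_{0} + v_{3} = v_{2} + v_{5}  ⇒ sig = (2;(1,1))
  {4,6}:  v_{4} + v_{6} = v_{5} + v_{10}  ⇒ sig = (2;(1,1))
  {7,8}:  v_{7} + v_{8} = v_{1} + v_{2} + v_{6}  ⇒ sig = (2;(1,1,1))
  {8,10}:  v_{8} + v_{10} = v_{1} + v_{5} + v_{6}  ⇒ sig = (2;(1,1,1))
  {0,7}:  v_{0} + v_{7} = v_{1} + v_{2} + v_{6} + v_{9}  ⇒ sig = (2;(1,1,1,1))
  {0,10}:  v_{0} + v_{10} = v_{1} + v_{5} + v_{6} + v_{9}  ⇒ sig = (2;(1,1,1,1))
  {2,4}:  v_{2} + v_{4} = v_{1} + v_{3} + v_{5} + v_{9}  ⇒ sig = (2;(1,1,1,1))
  {4,7}:  v_{4} + v_{7} = v_{1} + v_{3} + v_{9} + v_{10}  ⇒ sig = (2;(1,1,1,1))
  {0,4}:  v_{0} + v_{4} = v_{1} + 2·v_{5} + v_{9}  ⇒ sig = (2;(1,1,2))
  {4,8}:  v_{4} + v_{8} = v_{1} + 2·v_{5}  ⇒ sig = (2;(1,2))
  {1,3,6,9}:  v_{1} + v_{3} + v_{6} + v_{9} = 0  ⇒ sig = (4;())
  {1,2,5,6}:  v_{1} + v_{2} + v_{5} + v_{6} = v_{8}  ⇒ sig = (4;(1))
  {1,3,5,9,10}:  v_{1} + v_{3} + v_{5} + v_{9} + v_{10} = v_{4}  ⇒ sig = (5;(1))

Hence PRS(X_Σ) =
    (2;())
    (2;())
    (2;(1))
    (2;(1,1))
    (2;(1,1))
    (2;(1,1,1))
    (2;(1,1,1))
    (2;(1,1,1,1))
    (2;(1,1,1,1))
    (2;(1,1,1,1))
    (2;(1,1,1,1))
    (2;(1,1,2))
    (2;(1,2))
    (4;())
    (4;(1))
    (5;(1))


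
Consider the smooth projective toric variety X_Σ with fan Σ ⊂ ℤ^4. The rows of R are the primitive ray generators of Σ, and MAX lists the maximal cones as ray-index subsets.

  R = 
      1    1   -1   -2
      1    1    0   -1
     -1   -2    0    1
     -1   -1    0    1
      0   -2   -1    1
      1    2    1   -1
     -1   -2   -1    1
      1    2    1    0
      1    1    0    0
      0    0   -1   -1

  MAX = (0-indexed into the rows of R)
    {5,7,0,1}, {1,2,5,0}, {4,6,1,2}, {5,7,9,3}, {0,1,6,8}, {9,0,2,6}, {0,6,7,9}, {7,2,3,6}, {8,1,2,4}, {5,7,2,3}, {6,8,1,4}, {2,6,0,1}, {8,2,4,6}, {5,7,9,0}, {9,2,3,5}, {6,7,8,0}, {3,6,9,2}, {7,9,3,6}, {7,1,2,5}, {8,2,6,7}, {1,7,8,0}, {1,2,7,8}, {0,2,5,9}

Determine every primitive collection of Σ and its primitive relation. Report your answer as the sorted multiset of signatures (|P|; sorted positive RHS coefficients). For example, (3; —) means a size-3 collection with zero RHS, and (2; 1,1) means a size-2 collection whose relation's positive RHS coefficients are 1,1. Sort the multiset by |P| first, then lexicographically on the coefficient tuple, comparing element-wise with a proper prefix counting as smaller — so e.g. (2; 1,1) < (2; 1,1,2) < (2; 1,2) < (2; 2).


Σ has 17 primitive collections:

  {1,3}:  v_{1} + v_{3} = 0 — sig = (2; —)
  {5,6}:  v_{5} + v_{6} = 0 — sig = (2; —)
  {0,3}:  v_{0} + v_{3} = v_{9} — sig = (2; 1)
  {1,9}:  v_{1} + v_{9} = v_{0} — sig = (2; 1)
  {3,8}:  v_{3} + v_{8} = v_{6} + v_{7} — sig = (2; 1,1)
  {5,8}:  v_{5} + v_{8} = v_{1} + v_{7} — sig = (2; 1,1)
  {3,4}:  v_{3} + v_{4} = v_{2} + v_{6} + v_{8} — sig = (2; 1,1,1)
  {4,5}:  v_{4} + v_{5} = v_{1} + v_{2} + v_{8} — sig = (2; 1,1,1)
  {8,9}:  v_{8} + v_{9} = v_{0} + v_{6} + v_{7} — sig = (2; 1,1,1)
  {4,7}:  v_{4} + v_{7} = v_{2} + 2·v_{8} — sig = (2; 1,2)
  {4,9}:  v_{4} + v_{9} = 2·v_{1} + 2·v_{6} — sig = (2; 2,2)
  {0,4}:  v_{0} + v_{4} = 3·v_{1} + 2·v_{6} — sig = (2; 2,3)
  {2,7,9}:  v_{2} + v_{7} + v_{9} = 0 — sig = (3; —)
  {0,2,7}:  v_{0} + v_{2} + v_{7} = v_{1} — sig = (3; 1)
  {1,6,7}:  v_{1} + v_{6} + v_{7} = v_{8} — sig = (3; 1)
  {0,2,8}:  v_{0} + v_{2} + v_{8} = 2·v_{1} + v_{6} — sig = (3; 1,2)
  {1,2,6,8}:  v_{1} + v_{2} + v_{6} + v_{8} = v_{4} — sig = (4; 1)

so the primitive-relation signature multiset is
    |P|=2: 12 collections, coeffs (), (), (1), (1), (1,1), (1,1), (1,1,1), (1,1,1), (1,1,1), (1,2), (2,2), (2,3)
    |P|=3: 4 collections, coeffs (), (1), (1), (1,2)
    |P|=4: 1 collection, coeffs (1)


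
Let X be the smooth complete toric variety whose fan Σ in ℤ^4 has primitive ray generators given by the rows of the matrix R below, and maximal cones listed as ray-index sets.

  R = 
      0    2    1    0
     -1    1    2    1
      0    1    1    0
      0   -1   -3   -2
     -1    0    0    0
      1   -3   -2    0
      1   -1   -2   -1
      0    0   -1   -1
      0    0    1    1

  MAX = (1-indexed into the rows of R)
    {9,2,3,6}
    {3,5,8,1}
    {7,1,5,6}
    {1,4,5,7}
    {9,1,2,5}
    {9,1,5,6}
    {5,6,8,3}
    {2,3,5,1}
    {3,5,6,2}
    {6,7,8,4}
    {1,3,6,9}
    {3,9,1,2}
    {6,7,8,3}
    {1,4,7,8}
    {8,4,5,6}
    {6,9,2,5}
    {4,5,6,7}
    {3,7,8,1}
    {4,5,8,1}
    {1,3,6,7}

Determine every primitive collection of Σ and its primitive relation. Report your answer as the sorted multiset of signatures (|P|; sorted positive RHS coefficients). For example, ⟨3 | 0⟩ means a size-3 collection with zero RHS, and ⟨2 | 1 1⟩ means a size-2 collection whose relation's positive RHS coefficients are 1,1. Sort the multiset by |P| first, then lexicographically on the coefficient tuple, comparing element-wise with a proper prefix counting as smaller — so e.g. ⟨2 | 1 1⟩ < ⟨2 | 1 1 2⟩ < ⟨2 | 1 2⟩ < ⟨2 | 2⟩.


14 collections generate NE(X_Σ); each relation:

  • {2,7}:  v_{2} + v_{7} = 0  so sig = ⟨2 | 0⟩
  • {8,9}:  v_{8} + v_{9} = 0  so sig = ⟨2 | 0⟩
  • {2,4}:  v_{2} + v_{4} = v_{5} + v_{8}  so sig = ⟨2 | 1 1⟩
  • {2,8}:  v_{2} + v_{8} = v_{3} + v_{5}  so sig = ⟨2 | 1 1⟩
  • {4,9}:  v_{4} + v_{9} = v_{5} + v_{7}  so sig = ⟨2 | 1 1⟩
  • {7,9}:  v_{7} + v_{9} = v_{1} + v_{6}  so sig = ⟨2 | 1 1⟩
  • {3,4}:  v_{3} + v_{4} = 2·v_{8}  so sig = ⟨2 | 2⟩
  • {1,2,6}:  v_{1} + v_{2} + v_{6} = v_{9}  so sig = ⟨3 | 1⟩
  • {1,6,8}:  v_{1} + v_{6} + v_{8} = v_{7}  so sig = ⟨3 | 1⟩
  • {3,5,7}:  v_{3} + v_{5} + v_{7} = v_{8}  so sig = ⟨3 | 1⟩
  • {3,5,9}:  v_{3} + v_{5} + v_{9} = v_{2}  so sig = ⟨3 | 1⟩
  • {5,7,8}:  v_{5} + v_{7} + v_{8} = v_{4}  so sig = ⟨3 | 1⟩
  • {1,4,6}:  v_{1} + v_{4} + v_{6} = v_{5} + 2·v_{7}  so sig = ⟨3 | 1 2⟩
  • {1,3,5,6}:  v_{1} + v_{3} + v_{5} + v_{6} = 0  so sig = ⟨4 | 0⟩

Sorted signature multiset PRS(X):
[⟨2 | 0⟩, ⟨2 | 0⟩, ⟨2 | 1 1⟩, ⟨2 | 1 1⟩, ⟨2 | 1 1⟩, ⟨2 | 1 1⟩, ⟨2 | 2⟩, ⟨3 | 1⟩, ⟨3 | 1⟩, ⟨3 | 1⟩, ⟨3 | 1⟩, ⟨3 | 1⟩, ⟨3 | 1 2⟩, ⟨4 | 0⟩]


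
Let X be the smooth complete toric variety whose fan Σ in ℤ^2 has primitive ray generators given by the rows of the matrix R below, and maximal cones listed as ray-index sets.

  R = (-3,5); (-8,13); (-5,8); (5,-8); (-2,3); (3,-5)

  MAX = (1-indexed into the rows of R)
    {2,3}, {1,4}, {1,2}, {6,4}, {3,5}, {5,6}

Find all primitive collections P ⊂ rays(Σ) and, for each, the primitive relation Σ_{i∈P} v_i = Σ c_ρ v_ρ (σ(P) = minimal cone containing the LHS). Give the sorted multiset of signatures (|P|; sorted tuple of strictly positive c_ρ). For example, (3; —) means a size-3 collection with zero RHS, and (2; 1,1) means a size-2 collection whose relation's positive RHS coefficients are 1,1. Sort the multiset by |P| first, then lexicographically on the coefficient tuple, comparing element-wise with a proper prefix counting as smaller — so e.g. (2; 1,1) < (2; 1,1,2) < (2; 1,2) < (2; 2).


9 collections generate NE(X_Σ); each relation:

  • {1,6}:  v_{1} + v_{6} = 0  so sig = (2; —)
  • {3,4}:  v_{3} + v_{4} = 0  so sig = (2; —)
  • {1,3}:  v_{1} + v_{3} = v_{2}  so sig = (2; 1)
  • {1,5}:  v_{1} + v_{5} = v_{3}  so sig = (2; 1)
  • {2,4}:  v_{2} + v_{4} = v_{1}  so sig = (2; 1)
  • {2,6}:  v_{2} + v_{6} = v_{3}  so sig = (2; 1)
  • {3,6}:  v_{3} + v_{6} = v_{5}  so sig = (2; 1)
  • {4,5}:  v_{4} + v_{5} = v_{6}  so sig = (2; 1)
  • {2,5}:  v_{2} + v_{5} = 2·v_{3}  so sig = (2; 2)

Hence PRS(X_Σ) =
{ (2; —) ×2,  (2; 1) ×6,  (2; 2) }


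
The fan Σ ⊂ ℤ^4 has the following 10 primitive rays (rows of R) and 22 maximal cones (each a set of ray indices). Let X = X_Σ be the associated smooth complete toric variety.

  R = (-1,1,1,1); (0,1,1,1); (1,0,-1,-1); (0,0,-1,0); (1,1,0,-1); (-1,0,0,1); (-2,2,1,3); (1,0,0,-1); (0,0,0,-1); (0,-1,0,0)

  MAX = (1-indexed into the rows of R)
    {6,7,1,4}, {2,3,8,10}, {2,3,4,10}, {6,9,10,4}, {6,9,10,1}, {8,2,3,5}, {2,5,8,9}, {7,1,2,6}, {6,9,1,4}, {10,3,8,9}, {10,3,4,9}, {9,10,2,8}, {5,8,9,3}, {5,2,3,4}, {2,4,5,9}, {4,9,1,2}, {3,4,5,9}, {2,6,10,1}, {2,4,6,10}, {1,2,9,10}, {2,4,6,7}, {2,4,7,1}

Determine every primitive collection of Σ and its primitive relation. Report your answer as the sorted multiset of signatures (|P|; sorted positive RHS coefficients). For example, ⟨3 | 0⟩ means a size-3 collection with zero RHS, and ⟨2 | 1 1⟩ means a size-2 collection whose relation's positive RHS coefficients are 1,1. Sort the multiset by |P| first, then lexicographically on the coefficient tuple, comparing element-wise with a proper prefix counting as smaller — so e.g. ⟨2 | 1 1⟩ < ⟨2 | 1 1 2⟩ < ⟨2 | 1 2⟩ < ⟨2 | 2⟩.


|primitive collections| = 18. Relations:

  • {6,8}:  v_{6} + v_{8} = 0  ⇒ sig = ⟨2 | 0⟩
  • {3,6}:  v_{3} + v_{6} = v_{4}  ⇒ sig = ⟨2 | 1⟩
  • {4,8}:  v_{4} + v_{8} = v_{3}  ⇒ sig = ⟨2 | 1⟩
  • {5,10}:  v_{5} + v_{10} = v_{8}  ⇒ sig = ⟨2 | 1⟩
  • {1,8}:  v_{1} + v_{8} = v_{2} + v_{9}  ⇒ sig = ⟨2 | 1 1⟩
  • {1,3}:  v_{1} + v_{3} = v_{2} + v_{4} + v_{9}  ⇒ sig = ⟨2 | 1 1 1⟩
  • {5,6}:  v_{5} + v_{6} = v_{2} + v_{4} + v_{9}  ⇒ sig = ⟨2 | 1 1 1⟩
  • {7,8}:  v_{7} + v_{8} = v_{1} + v_{2} + v_{4}  ⇒ sig = ⟨2 | 1 1 1⟩
  • {3,7}:  v_{3} + v_{7} = v_{1} + v_{2} + 2·v_{4}  ⇒ sig = ⟨2 | 1 1 2⟩
  • {5,7}:  v_{5} + v_{7} = v_{1} + 2·v_{2} + 2·v_{4} + v_{9}  ⇒ sig = ⟨2 | 1 1 2 2⟩
  • {7,9}:  v_{7} + v_{9} = 2·v_{1} + v_{4}  ⇒ sig = ⟨2 | 1 2⟩
  • {7,10}:  v_{7} + v_{10} = v_{2} + 2·v_{6}  ⇒ sig = ⟨2 | 1 2⟩
  • {1,5}:  v_{1} + v_{5} = 2·v_{2} + v_{4} + 2·v_{9}  ⇒ sig = ⟨2 | 1 2 2⟩
  • {1,4,10}:  v_{1} + v_{4} + v_{10} = v_{6}  ⇒ sig = ⟨3 | 1⟩
  • {2,3,9}:  v_{2} + v_{3} + v_{9} = v_{5}  ⇒ sig = ⟨3 | 1⟩
  • {2,6,9}:  v_{2} + v_{6} + v_{9} = v_{1}  ⇒ sig = ⟨3 | 1⟩
  • {2,4,9,10}:  v_{2} + v_{4} + v_{9} + v_{10} = 0  ⇒ sig = ⟨4 | 0⟩
  • {1,2,4,6}:  v_{1} + v_{2} + v_{4} + v_{6} = v_{7}  ⇒ sig = ⟨4 | 1⟩

Sorted signature multiset PRS(X):
    |P|=2: 13 collections, coeffs (), (1), (1), (1), (1,1), (1,1,1), (1,1,1), (1,1,1), (1,1,2), (1,1,2,2), (1,2), (1,2), (1,2,2)
    |P|=3: 3 collections, coeffs (1), (1), (1)
    |P|=4: 2 collections, coeffs (), (1)


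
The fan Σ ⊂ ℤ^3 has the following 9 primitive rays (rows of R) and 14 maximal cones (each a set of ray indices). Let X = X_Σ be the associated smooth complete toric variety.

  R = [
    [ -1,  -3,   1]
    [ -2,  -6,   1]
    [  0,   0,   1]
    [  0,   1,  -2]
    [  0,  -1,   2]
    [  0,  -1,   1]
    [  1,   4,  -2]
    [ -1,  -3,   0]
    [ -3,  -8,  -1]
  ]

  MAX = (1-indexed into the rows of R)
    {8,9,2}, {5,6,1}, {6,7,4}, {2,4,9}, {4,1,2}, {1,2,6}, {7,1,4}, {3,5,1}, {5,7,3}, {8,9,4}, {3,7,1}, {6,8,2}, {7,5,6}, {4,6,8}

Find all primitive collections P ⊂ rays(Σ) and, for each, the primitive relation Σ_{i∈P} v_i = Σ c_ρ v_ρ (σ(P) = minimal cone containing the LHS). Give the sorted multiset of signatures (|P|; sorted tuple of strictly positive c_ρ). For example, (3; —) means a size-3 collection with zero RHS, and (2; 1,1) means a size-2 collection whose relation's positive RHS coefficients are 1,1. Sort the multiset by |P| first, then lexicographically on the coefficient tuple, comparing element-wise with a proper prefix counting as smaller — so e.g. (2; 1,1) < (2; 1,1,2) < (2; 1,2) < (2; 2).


20 minimal non-faces of Δ(Σ) (on 9 rays):

  • {4,5}:  v_{4} + v_{5} = 0  so sig = (2; —)
  • {1,8}:  v_{1} + v_{8} = v_{2}  so sig = (2; 1)
  • {3,6}:  v_{3} + v_{6} = v_{5}  so sig = (2; 1)
  • {3,8}:  v_{3} + v_{8} = v_{1}  so sig = (2; 1)
  • {7,8}:  v_{7} + v_{8} = v_{4}  so sig = (2; 1)
  • {2,7}:  v_{2} + v_{7} = v_{1} + v_{4}  so sig = (2; 1,1)
  • {3,4}:  v_{3} + v_{4} = v_{1} + v_{7}  so sig = (2; 1,1)
  • {5,8}:  v_{5} + v_{8} = v_{1} + v_{6}  so sig = (2; 1,1)
  • {5,9}:  v_{5} + v_{9} = v_{2} + v_{8}  so sig = (2; 1,1)
  • {3,9}:  v_{3} + v_{9} = v_{1} + v_{2} + v_{4}  so sig = (2; 1,1,1)
  • {1,9}:  v_{1} + v_{9} = 2·v_{2} + v_{4}  so sig = (2; 1,2)
  • {2,5}:  v_{2} + v_{5} = 2·v_{1} + v_{6}  so sig = (2; 1,2)
  • {7,9}:  v_{7} + v_{9} = v_{2} + 2·v_{4}  so sig = (2; 1,2)
  • {2,3}:  v_{2} + v_{3} = 2·v_{1}  so sig = (2; 2)
  • {6,9}:  v_{6} + v_{9} = 3·v_{8}  so sig = (2; 3)
  • {1,6,7}:  v_{1} + v_{6} + v_{7} = 0  so sig = (3; —)
  • {1,4,6}:  v_{1} + v_{4} + v_{6} = v_{8}  so sig = (3; 1)
  • {1,5,7}:  v_{1} + v_{5} + v_{7} = v_{3}  so sig = (3; 1)
  • {2,4,8}:  v_{2} + v_{4} + v_{8} = v_{9}  so sig = (3; 1)
  • {2,4,6}:  v_{2} + v_{4} + v_{6} = 2·v_{8}  so sig = (3; 2)

Signatures (|P|; sorted positive RHS coefficients), sorted:
    (2; —)
    (2; 1)
    (2; 1)
    (2; 1)
    (2; 1)
    (2; 1,1)
    (2; 1,1)
    (2; 1,1)
    (2; 1,1)
    (2; 1,1,1)
    (2; 1,2)
    (2; 1,2)
    (2; 1,2)
    (2; 2)
    (2; 3)
    (3; —)
    (3; 1)
    (3; 1)
    (3; 1)
    (3; 2)


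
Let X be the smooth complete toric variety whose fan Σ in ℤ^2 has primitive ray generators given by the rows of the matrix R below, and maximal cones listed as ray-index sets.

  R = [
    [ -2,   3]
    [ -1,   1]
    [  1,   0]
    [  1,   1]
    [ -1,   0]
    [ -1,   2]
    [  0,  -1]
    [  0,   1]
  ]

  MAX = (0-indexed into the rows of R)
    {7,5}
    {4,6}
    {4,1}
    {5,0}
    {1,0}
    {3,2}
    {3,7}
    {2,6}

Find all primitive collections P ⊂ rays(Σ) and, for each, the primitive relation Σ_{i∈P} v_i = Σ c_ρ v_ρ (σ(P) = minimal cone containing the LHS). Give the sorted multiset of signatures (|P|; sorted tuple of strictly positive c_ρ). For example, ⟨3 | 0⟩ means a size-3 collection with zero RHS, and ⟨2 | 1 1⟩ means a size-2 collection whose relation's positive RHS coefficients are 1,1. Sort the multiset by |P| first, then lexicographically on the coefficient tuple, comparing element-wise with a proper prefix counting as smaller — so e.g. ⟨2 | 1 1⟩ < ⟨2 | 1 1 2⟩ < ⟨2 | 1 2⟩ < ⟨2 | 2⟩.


Σ has 20 primitive collections:

  {2,4}:  v_{2} + v_{4} = 0 ; sig = ⟨2 | 0⟩
  {6,7}:  v_{6} + v_{7} = 0 ; sig = ⟨2 | 0⟩
  {1,2}:  v_{1} + v_{2} = v_{7} ; sig = ⟨2 | 1⟩
  {1,5}:  v_{1} + v_{5} = v_{0} ; sig = ⟨2 | 1⟩
  {1,6}:  v_{1} + v_{6} = v_{4} ; sig = ⟨2 | 1⟩
  {1,7}:  v_{1} + v_{7} = v_{5} ; sig = ⟨2 | 1⟩
  {2,7}:  v_{2} + v_{7} = v_{3} ; sig = ⟨2 | 1⟩
  {3,4}:  v_{3} + v_{4} = v_{7} ; sig = ⟨2 | 1⟩
  {3,6}:  v_{3} + v_{6} = v_{2} ; sig = ⟨2 | 1⟩
  {4,7}:  v_{4} + v_{7} = v_{1} ; sig = ⟨2 | 1⟩
  {5,6}:  v_{5} + v_{6} = v_{1} ; sig = ⟨2 | 1⟩
  {0,2}:  v_{0} + v_{2} = v_{5} + v_{7} ; sig = ⟨2 | 1 1⟩
  {0,3}:  v_{0} + v_{3} = v_{5} + 2·v_{7} ; sig = ⟨2 | 1 2⟩
  {0,6}:  v_{0} + v_{6} = 2·v_{1} ; sig = ⟨2 | 2⟩
  {0,7}:  v_{0} + v_{7} = 2·v_{5} ; sig = ⟨2 | 2⟩
  {1,3}:  v_{1} + v_{3} = 2·v_{7} ; sig = ⟨2 | 2⟩
  {2,5}:  v_{2} + v_{5} = 2·v_{7} ; sig = ⟨2 | 2⟩
  {4,5}:  v_{4} + v_{5} = 2·v_{1} ; sig = ⟨2 | 2⟩
  {0,4}:  v_{0} + v_{4} = 3·v_{1} ; sig = ⟨2 | 3⟩
  {3,5}:  v_{3} + v_{5} = 3·v_{7} ; sig = ⟨2 | 3⟩

so the primitive-relation signature multiset is
[⟨2 | 0⟩, ⟨2 | 0⟩, ⟨2 | 1⟩, ⟨2 | 1⟩, ⟨2 | 1⟩, ⟨2 | 1⟩, ⟨2 | 1⟩, ⟨2 | 1⟩, ⟨2 | 1⟩, ⟨2 | 1⟩, ⟨2 | 1⟩, ⟨2 | 1 1⟩, ⟨2 | 1 2⟩, ⟨2 | 2⟩, ⟨2 | 2⟩, ⟨2 | 2⟩, ⟨2 | 2⟩, ⟨2 | 2⟩, ⟨2 | 3⟩, ⟨2 | 3⟩]


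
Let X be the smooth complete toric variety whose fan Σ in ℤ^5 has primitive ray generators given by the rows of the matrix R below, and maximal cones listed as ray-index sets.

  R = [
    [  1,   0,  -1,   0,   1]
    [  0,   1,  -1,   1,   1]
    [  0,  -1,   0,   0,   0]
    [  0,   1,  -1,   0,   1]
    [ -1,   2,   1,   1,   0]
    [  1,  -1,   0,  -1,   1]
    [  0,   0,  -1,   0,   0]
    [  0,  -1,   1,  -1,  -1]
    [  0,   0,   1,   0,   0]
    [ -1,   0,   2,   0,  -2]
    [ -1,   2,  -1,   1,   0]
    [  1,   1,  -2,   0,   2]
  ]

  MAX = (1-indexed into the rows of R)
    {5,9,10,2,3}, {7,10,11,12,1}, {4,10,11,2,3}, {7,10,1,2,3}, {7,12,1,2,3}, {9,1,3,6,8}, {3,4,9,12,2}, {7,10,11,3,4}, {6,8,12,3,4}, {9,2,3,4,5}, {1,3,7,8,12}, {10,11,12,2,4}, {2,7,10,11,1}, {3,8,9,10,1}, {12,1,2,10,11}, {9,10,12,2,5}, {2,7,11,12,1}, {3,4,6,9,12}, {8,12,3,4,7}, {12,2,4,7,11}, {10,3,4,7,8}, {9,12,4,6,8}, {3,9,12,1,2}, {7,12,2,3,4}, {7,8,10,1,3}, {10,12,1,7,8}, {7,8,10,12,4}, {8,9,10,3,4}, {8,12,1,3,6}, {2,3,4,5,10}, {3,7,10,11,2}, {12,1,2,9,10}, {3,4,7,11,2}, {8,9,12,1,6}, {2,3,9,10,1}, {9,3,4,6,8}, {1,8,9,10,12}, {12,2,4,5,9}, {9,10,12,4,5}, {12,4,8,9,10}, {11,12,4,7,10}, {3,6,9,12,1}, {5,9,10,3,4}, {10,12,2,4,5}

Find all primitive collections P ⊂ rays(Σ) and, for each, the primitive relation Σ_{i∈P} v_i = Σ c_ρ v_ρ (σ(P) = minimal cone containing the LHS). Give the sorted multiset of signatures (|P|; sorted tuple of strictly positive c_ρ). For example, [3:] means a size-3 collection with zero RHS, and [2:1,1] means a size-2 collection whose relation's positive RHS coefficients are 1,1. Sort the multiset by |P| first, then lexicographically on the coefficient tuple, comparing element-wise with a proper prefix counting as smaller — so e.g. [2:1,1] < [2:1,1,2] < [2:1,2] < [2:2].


Primitive collections (22):

  P={2,8}:  v_{2} + v_{8} = 0  ⇒ sig = [2:]
  P={7,9}:  v_{7} + v_{9} = 0  ⇒ sig = [2:]
  P={1,4}:  v_{1} + v_{4} = v_{12}  ⇒ sig = [2:1]
  P={6,11}:  v_{6} + v_{11} = v_{4}  ⇒ sig = [2:1]
  P={6,10}:  v_{6} + v_{10} = v_{8} + v_{9}  ⇒ sig = [2:1,1]
  P={2,6}:  v_{2} + v_{6} = v_{3} + v_{9} + v_{12}  ⇒ sig = [2:1,1,1]
  P={5,7}:  v_{5} + v_{7} = v_{2} + v_{4} + v_{10}  ⇒ sig = [2:1,1,1]
  P={5,8}:  v_{5} + v_{8} = v_{4} + v_{9} + v_{10}  ⇒ sig = [2:1,1,1]
  P={6,7}:  v_{6} + v_{7} = v_{3} + v_{8} + v_{12}  ⇒ sig = [2:1,1,1]
  P={8,11}:  v_{8} + v_{11} = v_{4} + v_{7} + v_{10}  ⇒ sig = [2:1,1,1]
  P={9,11}:  v_{9} + v_{11} = v_{2} + v_{4} + v_{10}  ⇒ sig = [2:1,1,1]
  P={1,5}:  v_{1} + v_{5} = v_{2} + v_{9} + v_{10} + v_{12}  ⇒ sig = [2:1,1,1,1]
  P={5,6}:  v_{5} + v_{6} = v_{4} + 2·v_{9}  ⇒ sig = [2:1,2]
  P={5,11}:  v_{5} + v_{11} = 2·v_{2} + 2·v_{4} + 2·v_{10}  ⇒ sig = [2:2,2,2]
  P={3,10,12}:  v_{3} + v_{10} + v_{12} = 0  ⇒ sig = [3:]
  P={1,3,11}:  v_{1} + v_{3} + v_{11} = v_{2} + v_{7}  ⇒ sig = [3:1,1]
  P={3,5,12}:  v_{3} + v_{5} + v_{12} = v_{2} + v_{4} + v_{9}  ⇒ sig = [3:1,1,1]
  P={3,11,12}:  v_{3} + v_{11} + v_{12} = v_{2} + v_{4} + v_{7}  ⇒ sig = [3:1,1,1]
  P={2,4,7,10}:  v_{2} + v_{4} + v_{7} + v_{10} = v_{11}  ⇒ sig = [4:1]
  P={2,4,9,10}:  v_{2} + v_{4} + v_{9} + v_{10} = v_{5}  ⇒ sig = [4:1]
  P={3,8,9,12}:  v_{3} + v_{8} + v_{9} + v_{12} = v_{6}  ⇒ sig = [4:1]
  P={2,7,10,12}:  v_{2} + v_{7} + v_{10} + v_{12} = v_{1} + v_{11}  ⇒ sig = [4:1,1]

so the primitive-relation signature multiset is
{ [2:] ×2,  [2:1] ×2,  [2:1,1],  [2:1,1,1] ×6,  [2:1,1,1,1],  [2:1,2],  [2:2,2,2],  [3:],  [3:1,1],  [3:1,1,1] ×2,  [4:1] ×3,  [4:1,1] }
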